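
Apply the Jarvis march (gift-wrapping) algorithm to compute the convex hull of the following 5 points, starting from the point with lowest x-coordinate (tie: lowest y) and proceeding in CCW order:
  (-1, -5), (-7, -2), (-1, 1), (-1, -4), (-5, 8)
Hull (CCW) = [(-7, -2), (-1, -5), (-1, 1), (-5, 8)]

Jarvis march: at each step, from the current hull vertex p, select the next vertex q as the point such that every other point lies strictly to the left of (or on) the directed line p → q. (Equivalently: for every other point r, the cross product (q − p) × (r − p) ≥ 0.)
Starting point (lowest x, tie lowest y): (-7, -2). Wrap until returning to start. Resulting hull: (-7, -2), (-1, -5), (-1, 1), (-5, 8).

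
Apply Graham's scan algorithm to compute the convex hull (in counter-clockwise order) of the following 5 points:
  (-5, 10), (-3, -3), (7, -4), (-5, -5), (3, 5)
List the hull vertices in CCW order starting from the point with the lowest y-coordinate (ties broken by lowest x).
Hull (CCW) = [(-5, -5), (7, -4), (3, 5), (-5, 10)]

Graham scan procedure:
  1. Find the pivot p₀ = point with lowest y (tie → lowest x): (-5, -5).
  2. Sort the remaining points by polar angle around p₀.
  3. Walk through sorted points, maintaining a stack; pop the top while the last three entries make a non-left turn (cross product ≤ 0).
  4. Final stack is the convex hull in CCW order: (-5, -5), (7, -4), (3, 5), (-5, 10).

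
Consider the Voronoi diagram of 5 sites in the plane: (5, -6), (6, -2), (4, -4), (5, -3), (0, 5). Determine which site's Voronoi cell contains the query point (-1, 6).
Nearest site = (0, 5)

The Voronoi cell of site s contains exactly those query points closer to s than to any other site. Compute squared distances from q = (-1, 6) to each site:
  (0 − -1)² + (5 − 6)² = 2
  (6 − -1)² + (-2 − 6)² = 113
  (5 − -1)² + (-3 − 6)² = 117
  (4 − -1)² + (-4 − 6)² = 125
  (5 − -1)² + (-6 − 6)² = 180
Minimum is attained by (0, 5), so q lies in its Voronoi cell.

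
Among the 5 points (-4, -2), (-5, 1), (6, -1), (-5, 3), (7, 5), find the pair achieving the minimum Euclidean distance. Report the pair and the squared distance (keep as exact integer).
Pair = ((-5, 1), (-5, 3)); squared distance = 4

Compute all C(5, 2) = 10 pairwise squared distances (x_i − x_j)² + (y_i − y_j)². The minimum is 4, attained by the pair ((-5, 1), (-5, 3)).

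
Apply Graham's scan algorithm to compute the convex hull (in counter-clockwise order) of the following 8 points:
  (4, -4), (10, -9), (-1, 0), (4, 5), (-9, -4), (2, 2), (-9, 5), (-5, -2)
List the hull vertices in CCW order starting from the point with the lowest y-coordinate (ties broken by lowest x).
Hull (CCW) = [(10, -9), (4, 5), (-9, 5), (-9, -4)]

Graham scan procedure:
  1. Find the pivot p₀ = point with lowest y (tie → lowest x): (10, -9).
  2. Sort the remaining points by polar angle around p₀.
  3. Walk through sorted points, maintaining a stack; pop the top while the last three entries make a non-left turn (cross product ≤ 0).
  4. Final stack is the convex hull in CCW order: (10, -9), (4, 5), (-9, 5), (-9, -4).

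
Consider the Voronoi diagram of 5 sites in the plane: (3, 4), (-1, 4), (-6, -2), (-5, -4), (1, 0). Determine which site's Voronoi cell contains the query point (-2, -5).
Nearest site = (-5, -4)

The Voronoi cell of site s contains exactly those query points closer to s than to any other site. Compute squared distances from q = (-2, -5) to each site:
  (-5 − -2)² + (-4 − -5)² = 10
  (-6 − -2)² + (-2 − -5)² = 25
  (1 − -2)² + (0 − -5)² = 34
  (-1 − -2)² + (4 − -5)² = 82
  (3 − -2)² + (4 − -5)² = 106
Minimum is attained by (-5, -4), so q lies in its Voronoi cell.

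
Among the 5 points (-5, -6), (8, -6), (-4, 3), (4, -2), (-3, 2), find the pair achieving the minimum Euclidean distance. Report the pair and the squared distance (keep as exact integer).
Pair = ((-4, 3), (-3, 2)); squared distance = 2

Compute all C(5, 2) = 10 pairwise squared distances (x_i − x_j)² + (y_i − y_j)². The minimum is 2, attained by the pair ((-4, 3), (-3, 2)).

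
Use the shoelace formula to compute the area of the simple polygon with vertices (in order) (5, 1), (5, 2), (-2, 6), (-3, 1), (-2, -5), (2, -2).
Area = 49

Shoelace formula: Area = (1/2) |Σ_i (x_i · y_{i+1} − x_{i+1} · y_i)| (indices mod n). Compute each cross term:
  (5)(2) − (5)(1) = 5
  (5)(6) − (-2)(2) = 34
  (-2)(1) − (-3)(6) = 16
  (-3)(-5) − (-2)(1) = 17
  (-2)(-2) − (2)(-5) = 14
  (2)(1) − (5)(-2) = 12
Sum = 98, so (signed) Area = 98/2 = 49, |Area| = 49.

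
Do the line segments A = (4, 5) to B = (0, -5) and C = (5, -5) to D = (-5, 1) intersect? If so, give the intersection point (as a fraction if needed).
Yes; intersection at (30/31, -80/31) (t = 47/62 on AB, s = 25/62 on CD)

Parametrize AB as A + t(B − A) = (4 + -4 t, 5 + -10 t) and CD as C + s(D − C) = (5 + -10 s, -5 + 6 s). Solve the linear system for (t, s). Determinant = 124 ≠ 0, so a unique intersection of the containing lines exists. Solution: t = 47/62, s = 25/62 — both in [0, 1], so the segments cross. Intersection point: (30/31, -80/31).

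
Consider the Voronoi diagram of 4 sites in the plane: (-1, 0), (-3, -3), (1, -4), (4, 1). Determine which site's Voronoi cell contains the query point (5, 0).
Nearest site = (4, 1)

The Voronoi cell of site s contains exactly those query points closer to s than to any other site. Compute squared distances from q = (5, 0) to each site:
  (4 − 5)² + (1 − 0)² = 2
  (1 − 5)² + (-4 − 0)² = 32
  (-1 − 5)² + (0 − 0)² = 36
  (-3 − 5)² + (-3 − 0)² = 73
Minimum is attained by (4, 1), so q lies in its Voronoi cell.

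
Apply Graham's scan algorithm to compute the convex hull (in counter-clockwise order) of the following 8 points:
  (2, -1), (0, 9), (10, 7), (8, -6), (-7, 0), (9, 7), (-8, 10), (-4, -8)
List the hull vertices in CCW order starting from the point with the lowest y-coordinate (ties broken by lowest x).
Hull (CCW) = [(-4, -8), (8, -6), (10, 7), (0, 9), (-8, 10), (-7, 0)]

Graham scan procedure:
  1. Find the pivot p₀ = point with lowest y (tie → lowest x): (-4, -8).
  2. Sort the remaining points by polar angle around p₀.
  3. Walk through sorted points, maintaining a stack; pop the top while the last three entries make a non-left turn (cross product ≤ 0).
  4. Final stack is the convex hull in CCW order: (-4, -8), (8, -6), (10, 7), (0, 9), (-8, 10), (-7, 0).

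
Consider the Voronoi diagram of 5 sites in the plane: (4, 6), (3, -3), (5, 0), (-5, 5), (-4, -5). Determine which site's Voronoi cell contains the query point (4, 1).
Nearest site = (5, 0)

The Voronoi cell of site s contains exactly those query points closer to s than to any other site. Compute squared distances from q = (4, 1) to each site:
  (5 − 4)² + (0 − 1)² = 2
  (3 − 4)² + (-3 − 1)² = 17
  (4 − 4)² + (6 − 1)² = 25
  (-5 − 4)² + (5 − 1)² = 97
  (-4 − 4)² + (-5 − 1)² = 100
Minimum is attained by (5, 0), so q lies in its Voronoi cell.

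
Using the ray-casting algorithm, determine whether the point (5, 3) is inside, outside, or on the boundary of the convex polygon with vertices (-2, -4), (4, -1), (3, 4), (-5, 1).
The point (5, 3) lies strictly outside the polygon

Cast a horizontal ray to the right from the query point and count how many polygon edges it crosses (each edge strictly once or zero times, handled with the usual half-open convention). 
Parity of crossings → even ⇒ outside.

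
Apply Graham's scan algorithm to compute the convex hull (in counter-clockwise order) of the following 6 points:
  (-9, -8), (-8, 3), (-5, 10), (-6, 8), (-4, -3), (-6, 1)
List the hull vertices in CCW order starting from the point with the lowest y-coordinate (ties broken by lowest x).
Hull (CCW) = [(-9, -8), (-4, -3), (-5, 10), (-6, 8), (-8, 3)]

Graham scan procedure:
  1. Find the pivot p₀ = point with lowest y (tie → lowest x): (-9, -8).
  2. Sort the remaining points by polar angle around p₀.
  3. Walk through sorted points, maintaining a stack; pop the top while the last three entries make a non-left turn (cross product ≤ 0).
  4. Final stack is the convex hull in CCW order: (-9, -8), (-4, -3), (-5, 10), (-6, 8), (-8, 3).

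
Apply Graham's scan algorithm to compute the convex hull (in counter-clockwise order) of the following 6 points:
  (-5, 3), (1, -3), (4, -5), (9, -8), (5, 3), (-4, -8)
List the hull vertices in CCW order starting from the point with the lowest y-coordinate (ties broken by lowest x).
Hull (CCW) = [(-4, -8), (9, -8), (5, 3), (-5, 3)]

Graham scan procedure:
  1. Find the pivot p₀ = point with lowest y (tie → lowest x): (-4, -8).
  2. Sort the remaining points by polar angle around p₀.
  3. Walk through sorted points, maintaining a stack; pop the top while the last three entries make a non-left turn (cross product ≤ 0).
  4. Final stack is the convex hull in CCW order: (-4, -8), (9, -8), (5, 3), (-5, 3).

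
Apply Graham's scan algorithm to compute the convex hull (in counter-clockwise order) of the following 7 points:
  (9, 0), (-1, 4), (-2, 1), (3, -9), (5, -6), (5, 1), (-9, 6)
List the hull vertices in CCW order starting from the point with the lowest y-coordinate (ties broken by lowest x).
Hull (CCW) = [(3, -9), (9, 0), (-1, 4), (-9, 6)]

Graham scan procedure:
  1. Find the pivot p₀ = point with lowest y (tie → lowest x): (3, -9).
  2. Sort the remaining points by polar angle around p₀.
  3. Walk through sorted points, maintaining a stack; pop the top while the last three entries make a non-left turn (cross product ≤ 0).
  4. Final stack is the convex hull in CCW order: (3, -9), (9, 0), (-1, 4), (-9, 6).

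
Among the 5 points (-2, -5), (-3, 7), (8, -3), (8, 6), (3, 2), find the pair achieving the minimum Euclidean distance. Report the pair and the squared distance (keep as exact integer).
Pair = ((8, 6), (3, 2)); squared distance = 41

Compute all C(5, 2) = 10 pairwise squared distances (x_i − x_j)² + (y_i − y_j)². The minimum is 41, attained by the pair ((8, 6), (3, 2)).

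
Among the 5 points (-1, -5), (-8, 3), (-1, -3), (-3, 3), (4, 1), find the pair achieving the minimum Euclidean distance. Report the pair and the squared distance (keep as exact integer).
Pair = ((-1, -5), (-1, -3)); squared distance = 4

Compute all C(5, 2) = 10 pairwise squared distances (x_i − x_j)² + (y_i − y_j)². The minimum is 4, attained by the pair ((-1, -5), (-1, -3)).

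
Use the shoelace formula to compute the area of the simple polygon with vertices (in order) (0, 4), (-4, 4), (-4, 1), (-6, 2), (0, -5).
Area = 28

Shoelace formula: Area = (1/2) |Σ_i (x_i · y_{i+1} − x_{i+1} · y_i)| (indices mod n). Compute each cross term:
  (0)(4) − (-4)(4) = 16
  (-4)(1) − (-4)(4) = 12
  (-4)(2) − (-6)(1) = -2
  (-6)(-5) − (0)(2) = 30
  (0)(4) − (0)(-5) = 0
Sum = 56, so (signed) Area = 56/2 = 28, |Area| = 28.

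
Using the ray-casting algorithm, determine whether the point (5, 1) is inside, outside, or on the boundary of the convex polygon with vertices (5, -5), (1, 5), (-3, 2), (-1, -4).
The point (5, 1) lies strictly outside the polygon

Cast a horizontal ray to the right from the query point and count how many polygon edges it crosses (each edge strictly once or zero times, handled with the usual half-open convention). 
Parity of crossings → even ⇒ outside.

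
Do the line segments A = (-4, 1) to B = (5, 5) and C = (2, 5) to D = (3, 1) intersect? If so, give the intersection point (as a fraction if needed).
Yes; intersection at (23/10, 19/5) (t = 7/10 on AB, s = 3/10 on CD)

Parametrize AB as A + t(B − A) = (-4 + 9 t, 1 + 4 t) and CD as C + s(D − C) = (2 + 1 s, 5 + -4 s). Solve the linear system for (t, s). Determinant = 40 ≠ 0, so a unique intersection of the containing lines exists. Solution: t = 7/10, s = 3/10 — both in [0, 1], so the segments cross. Intersection point: (23/10, 19/5).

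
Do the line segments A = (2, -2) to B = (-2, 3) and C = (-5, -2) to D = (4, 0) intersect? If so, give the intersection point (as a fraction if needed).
Yes; intersection at (50/53, -36/53) (t = 14/53 on AB, s = 35/53 on CD)

Parametrize AB as A + t(B − A) = (2 + -4 t, -2 + 5 t) and CD as C + s(D − C) = (-5 + 9 s, -2 + 2 s). Solve the linear system for (t, s). Determinant = 53 ≠ 0, so a unique intersection of the containing lines exists. Solution: t = 14/53, s = 35/53 — both in [0, 1], so the segments cross. Intersection point: (50/53, -36/53).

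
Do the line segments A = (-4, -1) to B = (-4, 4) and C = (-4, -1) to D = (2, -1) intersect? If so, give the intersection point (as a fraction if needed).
Yes; intersection at (-4, -1) (t = 0 on AB, s = 0 on CD)

Parametrize AB as A + t(B − A) = (-4 + 0 t, -1 + 5 t) and CD as C + s(D − C) = (-4 + 6 s, -1 + 0 s). Solve the linear system for (t, s). Determinant = 30 ≠ 0, so a unique intersection of the containing lines exists. Solution: t = 0, s = 0 — both in [0, 1], so the segments cross. Intersection point: (-4, -1).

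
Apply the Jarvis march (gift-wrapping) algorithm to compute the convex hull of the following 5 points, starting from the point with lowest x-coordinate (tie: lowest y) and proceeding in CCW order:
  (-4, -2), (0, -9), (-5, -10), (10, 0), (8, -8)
Hull (CCW) = [(-5, -10), (8, -8), (10, 0), (-4, -2)]

Jarvis march: at each step, from the current hull vertex p, select the next vertex q as the point such that every other point lies strictly to the left of (or on) the directed line p → q. (Equivalently: for every other point r, the cross product (q − p) × (r − p) ≥ 0.)
Starting point (lowest x, tie lowest y): (-5, -10). Wrap until returning to start. Resulting hull: (-5, -10), (8, -8), (10, 0), (-4, -2).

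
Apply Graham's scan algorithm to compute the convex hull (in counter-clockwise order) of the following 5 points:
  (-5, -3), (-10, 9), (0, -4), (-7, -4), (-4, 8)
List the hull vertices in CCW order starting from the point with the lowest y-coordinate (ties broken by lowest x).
Hull (CCW) = [(-7, -4), (0, -4), (-4, 8), (-10, 9)]

Graham scan procedure:
  1. Find the pivot p₀ = point with lowest y (tie → lowest x): (-7, -4).
  2. Sort the remaining points by polar angle around p₀.
  3. Walk through sorted points, maintaining a stack; pop the top while the last three entries make a non-left turn (cross product ≤ 0).
  4. Final stack is the convex hull in CCW order: (-7, -4), (0, -4), (-4, 8), (-10, 9).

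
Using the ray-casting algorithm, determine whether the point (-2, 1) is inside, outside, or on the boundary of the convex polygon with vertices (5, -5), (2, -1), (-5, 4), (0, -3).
The point (-2, 1) lies strictly inside the polygon

Cast a horizontal ray to the right from the query point and count how many polygon edges it crosses (each edge strictly once or zero times, handled with the usual half-open convention). 
Parity of crossings → odd ⇒ inside.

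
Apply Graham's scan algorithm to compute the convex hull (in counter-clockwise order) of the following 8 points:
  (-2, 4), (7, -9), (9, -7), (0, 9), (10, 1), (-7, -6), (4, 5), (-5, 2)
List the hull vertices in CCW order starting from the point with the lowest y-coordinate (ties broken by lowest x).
Hull (CCW) = [(7, -9), (9, -7), (10, 1), (0, 9), (-5, 2), (-7, -6)]

Graham scan procedure:
  1. Find the pivot p₀ = point with lowest y (tie → lowest x): (7, -9).
  2. Sort the remaining points by polar angle around p₀.
  3. Walk through sorted points, maintaining a stack; pop the top while the last three entries make a non-left turn (cross product ≤ 0).
  4. Final stack is the convex hull in CCW order: (7, -9), (9, -7), (10, 1), (0, 9), (-5, 2), (-7, -6).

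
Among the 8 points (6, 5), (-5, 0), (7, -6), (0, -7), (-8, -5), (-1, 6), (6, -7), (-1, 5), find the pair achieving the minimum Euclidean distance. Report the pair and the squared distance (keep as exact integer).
Pair = ((-1, 6), (-1, 5)); squared distance = 1

Compute all C(8, 2) = 28 pairwise squared distances (x_i − x_j)² + (y_i − y_j)². The minimum is 1, attained by the pair ((-1, 6), (-1, 5)).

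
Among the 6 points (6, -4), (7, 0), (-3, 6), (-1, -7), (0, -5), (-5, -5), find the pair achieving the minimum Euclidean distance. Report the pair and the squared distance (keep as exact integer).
Pair = ((-1, -7), (0, -5)); squared distance = 5

Compute all C(6, 2) = 15 pairwise squared distances (x_i − x_j)² + (y_i − y_j)². The minimum is 5, attained by the pair ((-1, -7), (0, -5)).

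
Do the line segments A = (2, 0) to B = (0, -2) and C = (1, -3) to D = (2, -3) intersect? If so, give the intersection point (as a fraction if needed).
No (intersection of containing lines falls outside at least one segment)

Parametrize and solve: t = 3/2, s = -2. At least one of these is outside [0, 1], so the segments do not intersect.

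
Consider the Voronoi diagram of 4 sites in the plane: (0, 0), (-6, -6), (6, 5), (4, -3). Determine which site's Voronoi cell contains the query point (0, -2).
Nearest site = (0, 0)

The Voronoi cell of site s contains exactly those query points closer to s than to any other site. Compute squared distances from q = (0, -2) to each site:
  (0 − 0)² + (0 − -2)² = 4
  (4 − 0)² + (-3 − -2)² = 17
  (-6 − 0)² + (-6 − -2)² = 52
  (6 − 0)² + (5 − -2)² = 85
Minimum is attained by (0, 0), so q lies in its Voronoi cell.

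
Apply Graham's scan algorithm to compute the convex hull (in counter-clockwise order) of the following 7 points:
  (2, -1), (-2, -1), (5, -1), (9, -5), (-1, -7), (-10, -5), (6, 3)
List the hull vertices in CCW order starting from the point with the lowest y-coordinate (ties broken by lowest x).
Hull (CCW) = [(-1, -7), (9, -5), (6, 3), (-10, -5)]

Graham scan procedure:
  1. Find the pivot p₀ = point with lowest y (tie → lowest x): (-1, -7).
  2. Sort the remaining points by polar angle around p₀.
  3. Walk through sorted points, maintaining a stack; pop the top while the last three entries make a non-left turn (cross product ≤ 0).
  4. Final stack is the convex hull in CCW order: (-1, -7), (9, -5), (6, 3), (-10, -5).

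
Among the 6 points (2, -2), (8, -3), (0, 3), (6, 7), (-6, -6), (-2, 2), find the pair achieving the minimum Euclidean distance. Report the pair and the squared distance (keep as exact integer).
Pair = ((0, 3), (-2, 2)); squared distance = 5

Compute all C(6, 2) = 15 pairwise squared distances (x_i − x_j)² + (y_i − y_j)². The minimum is 5, attained by the pair ((0, 3), (-2, 2)).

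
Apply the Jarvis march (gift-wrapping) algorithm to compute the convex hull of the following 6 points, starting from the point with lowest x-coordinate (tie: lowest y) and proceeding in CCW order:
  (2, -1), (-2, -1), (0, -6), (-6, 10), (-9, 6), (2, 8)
Hull (CCW) = [(-9, 6), (0, -6), (2, -1), (2, 8), (-6, 10)]

Jarvis march: at each step, from the current hull vertex p, select the next vertex q as the point such that every other point lies strictly to the left of (or on) the directed line p → q. (Equivalently: for every other point r, the cross product (q − p) × (r − p) ≥ 0.)
Starting point (lowest x, tie lowest y): (-9, 6). Wrap until returning to start. Resulting hull: (-9, 6), (0, -6), (2, -1), (2, 8), (-6, 10).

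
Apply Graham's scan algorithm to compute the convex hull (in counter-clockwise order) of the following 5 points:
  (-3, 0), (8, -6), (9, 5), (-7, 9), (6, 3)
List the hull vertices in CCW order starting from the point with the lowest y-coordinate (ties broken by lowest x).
Hull (CCW) = [(8, -6), (9, 5), (-7, 9), (-3, 0)]

Graham scan procedure:
  1. Find the pivot p₀ = point with lowest y (tie → lowest x): (8, -6).
  2. Sort the remaining points by polar angle around p₀.
  3. Walk through sorted points, maintaining a stack; pop the top while the last three entries make a non-left turn (cross product ≤ 0).
  4. Final stack is the convex hull in CCW order: (8, -6), (9, 5), (-7, 9), (-3, 0).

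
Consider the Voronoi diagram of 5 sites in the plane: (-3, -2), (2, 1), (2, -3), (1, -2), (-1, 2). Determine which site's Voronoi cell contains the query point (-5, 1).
Nearest site = (-3, -2)

The Voronoi cell of site s contains exactly those query points closer to s than to any other site. Compute squared distances from q = (-5, 1) to each site:
  (-3 − -5)² + (-2 − 1)² = 13
  (-1 − -5)² + (2 − 1)² = 17
  (1 − -5)² + (-2 − 1)² = 45
  (2 − -5)² + (1 − 1)² = 49
  (2 − -5)² + (-3 − 1)² = 65
Minimum is attained by (-3, -2), so q lies in its Voronoi cell.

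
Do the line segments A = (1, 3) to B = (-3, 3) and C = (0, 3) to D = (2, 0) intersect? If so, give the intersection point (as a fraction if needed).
Yes; intersection at (0, 3) (t = 1/4 on AB, s = 0 on CD)

Parametrize AB as A + t(B − A) = (1 + -4 t, 3 + 0 t) and CD as C + s(D − C) = (0 + 2 s, 3 + -3 s). Solve the linear system for (t, s). Determinant = -12 ≠ 0, so a unique intersection of the containing lines exists. Solution: t = 1/4, s = 0 — both in [0, 1], so the segments cross. Intersection point: (0, 3).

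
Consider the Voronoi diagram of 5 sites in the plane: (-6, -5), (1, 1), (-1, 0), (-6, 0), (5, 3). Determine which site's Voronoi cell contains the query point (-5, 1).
Nearest site = (-6, 0)

The Voronoi cell of site s contains exactly those query points closer to s than to any other site. Compute squared distances from q = (-5, 1) to each site:
  (-6 − -5)² + (0 − 1)² = 2
  (-1 − -5)² + (0 − 1)² = 17
  (1 − -5)² + (1 − 1)² = 36
  (-6 − -5)² + (-5 − 1)² = 37
  (5 − -5)² + (3 − 1)² = 104
Minimum is attained by (-6, 0), so q lies in its Voronoi cell.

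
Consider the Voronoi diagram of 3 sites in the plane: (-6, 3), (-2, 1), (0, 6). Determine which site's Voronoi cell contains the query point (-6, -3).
Nearest site = (-2, 1)

The Voronoi cell of site s contains exactly those query points closer to s than to any other site. Compute squared distances from q = (-6, -3) to each site:
  (-2 − -6)² + (1 − -3)² = 32
  (-6 − -6)² + (3 − -3)² = 36
  (0 − -6)² + (6 − -3)² = 117
Minimum is attained by (-2, 1), so q lies in its Voronoi cell.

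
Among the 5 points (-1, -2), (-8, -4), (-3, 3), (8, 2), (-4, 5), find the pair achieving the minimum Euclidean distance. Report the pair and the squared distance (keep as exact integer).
Pair = ((-3, 3), (-4, 5)); squared distance = 5

Compute all C(5, 2) = 10 pairwise squared distances (x_i − x_j)² + (y_i − y_j)². The minimum is 5, attained by the pair ((-3, 3), (-4, 5)).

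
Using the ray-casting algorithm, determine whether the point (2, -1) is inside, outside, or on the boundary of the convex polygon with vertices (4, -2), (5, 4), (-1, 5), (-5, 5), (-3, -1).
The point (2, -1) lies strictly inside the polygon

Cast a horizontal ray to the right from the query point and count how many polygon edges it crosses (each edge strictly once or zero times, handled with the usual half-open convention). 
Parity of crossings → odd ⇒ inside.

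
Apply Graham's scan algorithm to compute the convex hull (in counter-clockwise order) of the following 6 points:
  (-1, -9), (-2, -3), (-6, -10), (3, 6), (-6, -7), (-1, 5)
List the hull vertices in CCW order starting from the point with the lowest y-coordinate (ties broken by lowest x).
Hull (CCW) = [(-6, -10), (-1, -9), (3, 6), (-1, 5), (-6, -7)]

Graham scan procedure:
  1. Find the pivot p₀ = point with lowest y (tie → lowest x): (-6, -10).
  2. Sort the remaining points by polar angle around p₀.
  3. Walk through sorted points, maintaining a stack; pop the top while the last three entries make a non-left turn (cross product ≤ 0).
  4. Final stack is the convex hull in CCW order: (-6, -10), (-1, -9), (3, 6), (-1, 5), (-6, -7).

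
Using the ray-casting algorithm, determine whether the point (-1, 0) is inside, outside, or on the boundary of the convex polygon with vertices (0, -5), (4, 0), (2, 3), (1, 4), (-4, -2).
The point (-1, 0) lies strictly inside the polygon

Cast a horizontal ray to the right from the query point and count how many polygon edges it crosses (each edge strictly once or zero times, handled with the usual half-open convention). 
Parity of crossings → odd ⇒ inside.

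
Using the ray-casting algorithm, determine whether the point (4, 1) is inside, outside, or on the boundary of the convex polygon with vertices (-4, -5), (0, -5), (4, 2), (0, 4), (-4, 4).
The point (4, 1) lies strictly outside the polygon

Cast a horizontal ray to the right from the query point and count how many polygon edges it crosses (each edge strictly once or zero times, handled with the usual half-open convention). 
Parity of crossings → even ⇒ outside.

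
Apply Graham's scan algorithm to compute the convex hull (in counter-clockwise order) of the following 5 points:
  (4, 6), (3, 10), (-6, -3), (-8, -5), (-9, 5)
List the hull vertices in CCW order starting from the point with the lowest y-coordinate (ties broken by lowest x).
Hull (CCW) = [(-8, -5), (4, 6), (3, 10), (-9, 5)]

Graham scan procedure:
  1. Find the pivot p₀ = point with lowest y (tie → lowest x): (-8, -5).
  2. Sort the remaining points by polar angle around p₀.
  3. Walk through sorted points, maintaining a stack; pop the top while the last three entries make a non-left turn (cross product ≤ 0).
  4. Final stack is the convex hull in CCW order: (-8, -5), (4, 6), (3, 10), (-9, 5).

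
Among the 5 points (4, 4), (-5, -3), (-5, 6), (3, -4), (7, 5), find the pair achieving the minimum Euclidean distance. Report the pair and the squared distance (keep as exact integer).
Pair = ((4, 4), (7, 5)); squared distance = 10

Compute all C(5, 2) = 10 pairwise squared distances (x_i − x_j)² + (y_i − y_j)². The minimum is 10, attained by the pair ((4, 4), (7, 5)).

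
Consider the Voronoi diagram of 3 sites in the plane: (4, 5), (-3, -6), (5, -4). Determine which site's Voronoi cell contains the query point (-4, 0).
Nearest site = (-3, -6)

The Voronoi cell of site s contains exactly those query points closer to s than to any other site. Compute squared distances from q = (-4, 0) to each site:
  (-3 − -4)² + (-6 − 0)² = 37
  (4 − -4)² + (5 − 0)² = 89
  (5 − -4)² + (-4 − 0)² = 97
Minimum is attained by (-3, -6), so q lies in its Voronoi cell.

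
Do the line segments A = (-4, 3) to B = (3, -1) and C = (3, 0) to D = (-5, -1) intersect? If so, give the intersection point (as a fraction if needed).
Yes; intersection at (61/39, -7/39) (t = 31/39 on AB, s = 7/39 on CD)

Parametrize AB as A + t(B − A) = (-4 + 7 t, 3 + -4 t) and CD as C + s(D − C) = (3 + -8 s, 0 + -1 s). Solve the linear system for (t, s). Determinant = 39 ≠ 0, so a unique intersection of the containing lines exists. Solution: t = 31/39, s = 7/39 — both in [0, 1], so the segments cross. Intersection point: (61/39, -7/39).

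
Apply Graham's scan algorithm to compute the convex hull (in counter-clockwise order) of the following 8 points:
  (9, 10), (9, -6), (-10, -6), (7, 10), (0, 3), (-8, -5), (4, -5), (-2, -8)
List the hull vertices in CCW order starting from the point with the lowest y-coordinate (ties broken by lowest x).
Hull (CCW) = [(-2, -8), (9, -6), (9, 10), (7, 10), (-10, -6)]

Graham scan procedure:
  1. Find the pivot p₀ = point with lowest y (tie → lowest x): (-2, -8).
  2. Sort the remaining points by polar angle around p₀.
  3. Walk through sorted points, maintaining a stack; pop the top while the last three entries make a non-left turn (cross product ≤ 0).
  4. Final stack is the convex hull in CCW order: (-2, -8), (9, -6), (9, 10), (7, 10), (-10, -6).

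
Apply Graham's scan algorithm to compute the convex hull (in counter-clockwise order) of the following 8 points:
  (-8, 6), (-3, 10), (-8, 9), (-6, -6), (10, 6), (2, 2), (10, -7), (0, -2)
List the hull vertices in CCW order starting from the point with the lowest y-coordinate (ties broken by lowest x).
Hull (CCW) = [(10, -7), (10, 6), (-3, 10), (-8, 9), (-8, 6), (-6, -6)]

Graham scan procedure:
  1. Find the pivot p₀ = point with lowest y (tie → lowest x): (10, -7).
  2. Sort the remaining points by polar angle around p₀.
  3. Walk through sorted points, maintaining a stack; pop the top while the last three entries make a non-left turn (cross product ≤ 0).
  4. Final stack is the convex hull in CCW order: (10, -7), (10, 6), (-3, 10), (-8, 9), (-8, 6), (-6, -6).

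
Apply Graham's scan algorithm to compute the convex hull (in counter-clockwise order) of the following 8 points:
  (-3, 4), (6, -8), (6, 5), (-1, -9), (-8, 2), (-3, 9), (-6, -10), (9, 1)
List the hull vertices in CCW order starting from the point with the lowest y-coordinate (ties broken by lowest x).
Hull (CCW) = [(-6, -10), (6, -8), (9, 1), (6, 5), (-3, 9), (-8, 2)]

Graham scan procedure:
  1. Find the pivot p₀ = point with lowest y (tie → lowest x): (-6, -10).
  2. Sort the remaining points by polar angle around p₀.
  3. Walk through sorted points, maintaining a stack; pop the top while the last three entries make a non-left turn (cross product ≤ 0).
  4. Final stack is the convex hull in CCW order: (-6, -10), (6, -8), (9, 1), (6, 5), (-3, 9), (-8, 2).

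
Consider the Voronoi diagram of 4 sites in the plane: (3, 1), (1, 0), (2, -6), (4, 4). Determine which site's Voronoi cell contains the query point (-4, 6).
Nearest site = (1, 0)

The Voronoi cell of site s contains exactly those query points closer to s than to any other site. Compute squared distances from q = (-4, 6) to each site:
  (1 − -4)² + (0 − 6)² = 61
  (4 − -4)² + (4 − 6)² = 68
  (3 − -4)² + (1 − 6)² = 74
  (2 − -4)² + (-6 − 6)² = 180
Minimum is attained by (1, 0), so q lies in its Voronoi cell.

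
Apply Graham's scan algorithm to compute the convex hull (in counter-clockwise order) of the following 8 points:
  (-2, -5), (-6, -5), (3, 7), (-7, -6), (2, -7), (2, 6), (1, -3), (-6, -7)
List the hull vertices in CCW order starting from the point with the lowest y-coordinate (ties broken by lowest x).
Hull (CCW) = [(-6, -7), (2, -7), (3, 7), (2, 6), (-7, -6)]

Graham scan procedure:
  1. Find the pivot p₀ = point with lowest y (tie → lowest x): (-6, -7).
  2. Sort the remaining points by polar angle around p₀.
  3. Walk through sorted points, maintaining a stack; pop the top while the last three entries make a non-left turn (cross product ≤ 0).
  4. Final stack is the convex hull in CCW order: (-6, -7), (2, -7), (3, 7), (2, 6), (-7, -6).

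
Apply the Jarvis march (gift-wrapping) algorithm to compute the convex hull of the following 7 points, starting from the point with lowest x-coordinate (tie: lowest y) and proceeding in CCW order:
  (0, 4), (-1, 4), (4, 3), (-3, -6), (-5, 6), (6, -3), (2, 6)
Hull (CCW) = [(-5, 6), (-3, -6), (6, -3), (4, 3), (2, 6)]

Jarvis march: at each step, from the current hull vertex p, select the next vertex q as the point such that every other point lies strictly to the left of (or on) the directed line p → q. (Equivalently: for every other point r, the cross product (q − p) × (r − p) ≥ 0.)
Starting point (lowest x, tie lowest y): (-5, 6). Wrap until returning to start. Resulting hull: (-5, 6), (-3, -6), (6, -3), (4, 3), (2, 6).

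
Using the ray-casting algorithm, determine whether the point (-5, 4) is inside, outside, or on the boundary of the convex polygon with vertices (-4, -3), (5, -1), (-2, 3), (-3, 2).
The point (-5, 4) lies strictly outside the polygon

Cast a horizontal ray to the right from the query point and count how many polygon edges it crosses (each edge strictly once or zero times, handled with the usual half-open convention). 
Parity of crossings → even ⇒ outside.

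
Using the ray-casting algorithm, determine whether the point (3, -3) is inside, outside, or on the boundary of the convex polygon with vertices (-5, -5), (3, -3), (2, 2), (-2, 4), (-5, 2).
The point (3, -3) lies on the polygon boundary

Boundary check: the query satisfies the collinearity and bounding-box conditions for some polygon edge, so it lies exactly on the boundary.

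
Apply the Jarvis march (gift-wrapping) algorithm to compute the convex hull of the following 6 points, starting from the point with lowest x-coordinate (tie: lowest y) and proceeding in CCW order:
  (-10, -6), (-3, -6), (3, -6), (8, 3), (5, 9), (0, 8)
Hull (CCW) = [(-10, -6), (3, -6), (8, 3), (5, 9), (0, 8)]

Jarvis march: at each step, from the current hull vertex p, select the next vertex q as the point such that every other point lies strictly to the left of (or on) the directed line p → q. (Equivalently: for every other point r, the cross product (q − p) × (r − p) ≥ 0.)
Starting point (lowest x, tie lowest y): (-10, -6). Wrap until returning to start. Resulting hull: (-10, -6), (3, -6), (8, 3), (5, 9), (0, 8).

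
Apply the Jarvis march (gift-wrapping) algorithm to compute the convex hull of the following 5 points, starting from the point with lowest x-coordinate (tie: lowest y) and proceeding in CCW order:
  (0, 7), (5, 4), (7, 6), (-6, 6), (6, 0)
Hull (CCW) = [(-6, 6), (6, 0), (7, 6), (0, 7)]

Jarvis march: at each step, from the current hull vertex p, select the next vertex q as the point such that every other point lies strictly to the left of (or on) the directed line p → q. (Equivalently: for every other point r, the cross product (q − p) × (r − p) ≥ 0.)
Starting point (lowest x, tie lowest y): (-6, 6). Wrap until returning to start. Resulting hull: (-6, 6), (6, 0), (7, 6), (0, 7).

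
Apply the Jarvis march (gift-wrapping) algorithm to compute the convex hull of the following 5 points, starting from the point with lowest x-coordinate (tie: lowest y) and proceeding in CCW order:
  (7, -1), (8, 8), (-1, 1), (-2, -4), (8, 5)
Hull (CCW) = [(-2, -4), (7, -1), (8, 5), (8, 8), (-1, 1)]

Jarvis march: at each step, from the current hull vertex p, select the next vertex q as the point such that every other point lies strictly to the left of (or on) the directed line p → q. (Equivalently: for every other point r, the cross product (q − p) × (r − p) ≥ 0.)
Starting point (lowest x, tie lowest y): (-2, -4). Wrap until returning to start. Resulting hull: (-2, -4), (7, -1), (8, 5), (8, 8), (-1, 1).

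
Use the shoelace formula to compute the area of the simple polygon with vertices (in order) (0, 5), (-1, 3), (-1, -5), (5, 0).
Area = 63/2

Shoelace formula: Area = (1/2) |Σ_i (x_i · y_{i+1} − x_{i+1} · y_i)| (indices mod n). Compute each cross term:
  (0)(3) − (-1)(5) = 5
  (-1)(-5) − (-1)(3) = 8
  (-1)(0) − (5)(-5) = 25
  (5)(5) − (0)(0) = 25
Sum = 63, so (signed) Area = 63/2 = 63/2, |Area| = 63/2.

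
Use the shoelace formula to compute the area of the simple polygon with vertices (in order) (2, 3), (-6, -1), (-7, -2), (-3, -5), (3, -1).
Area = 79/2

Shoelace formula: Area = (1/2) |Σ_i (x_i · y_{i+1} − x_{i+1} · y_i)| (indices mod n). Compute each cross term:
  (2)(-1) − (-6)(3) = 16
  (-6)(-2) − (-7)(-1) = 5
  (-7)(-5) − (-3)(-2) = 29
  (-3)(-1) − (3)(-5) = 18
  (3)(3) − (2)(-1) = 11
Sum = 79, so (signed) Area = 79/2 = 79/2, |Area| = 79/2.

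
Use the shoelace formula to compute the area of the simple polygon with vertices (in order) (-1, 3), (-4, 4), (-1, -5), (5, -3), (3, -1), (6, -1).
Area = 42

Shoelace formula: Area = (1/2) |Σ_i (x_i · y_{i+1} − x_{i+1} · y_i)| (indices mod n). Compute each cross term:
  (-1)(4) − (-4)(3) = 8
  (-4)(-5) − (-1)(4) = 24
  (-1)(-3) − (5)(-5) = 28
  (5)(-1) − (3)(-3) = 4
  (3)(-1) − (6)(-1) = 3
  (6)(3) − (-1)(-1) = 17
Sum = 84, so (signed) Area = 84/2 = 42, |Area| = 42.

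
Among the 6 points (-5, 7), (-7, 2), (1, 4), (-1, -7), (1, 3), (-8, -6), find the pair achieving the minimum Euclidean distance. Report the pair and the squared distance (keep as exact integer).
Pair = ((1, 4), (1, 3)); squared distance = 1

Compute all C(6, 2) = 15 pairwise squared distances (x_i − x_j)² + (y_i − y_j)². The minimum is 1, attained by the pair ((1, 4), (1, 3)).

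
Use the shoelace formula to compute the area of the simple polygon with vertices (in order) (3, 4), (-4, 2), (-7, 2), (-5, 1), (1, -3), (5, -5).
Area = 45

Shoelace formula: Area = (1/2) |Σ_i (x_i · y_{i+1} − x_{i+1} · y_i)| (indices mod n). Compute each cross term:
  (3)(2) − (-4)(4) = 22
  (-4)(2) − (-7)(2) = 6
  (-7)(1) − (-5)(2) = 3
  (-5)(-3) − (1)(1) = 14
  (1)(-5) − (5)(-3) = 10
  (5)(4) − (3)(-5) = 35
Sum = 90, so (signed) Area = 90/2 = 45, |Area| = 45.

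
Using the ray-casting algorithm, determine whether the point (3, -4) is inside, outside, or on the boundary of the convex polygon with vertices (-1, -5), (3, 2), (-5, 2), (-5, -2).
The point (3, -4) lies strictly outside the polygon

Cast a horizontal ray to the right from the query point and count how many polygon edges it crosses (each edge strictly once or zero times, handled with the usual half-open convention). 
Parity of crossings → even ⇒ outside.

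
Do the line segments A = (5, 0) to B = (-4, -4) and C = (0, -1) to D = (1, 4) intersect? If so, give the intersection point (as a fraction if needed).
No (intersection of containing lines falls outside at least one segment)

Parametrize and solve: t = 24/41, s = -11/41. At least one of these is outside [0, 1], so the segments do not intersect.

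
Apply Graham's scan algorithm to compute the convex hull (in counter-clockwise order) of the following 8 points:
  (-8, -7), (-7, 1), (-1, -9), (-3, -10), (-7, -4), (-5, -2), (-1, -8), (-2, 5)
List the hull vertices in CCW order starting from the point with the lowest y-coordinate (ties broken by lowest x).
Hull (CCW) = [(-3, -10), (-1, -9), (-1, -8), (-2, 5), (-7, 1), (-8, -7)]

Graham scan procedure:
  1. Find the pivot p₀ = point with lowest y (tie → lowest x): (-3, -10).
  2. Sort the remaining points by polar angle around p₀.
  3. Walk through sorted points, maintaining a stack; pop the top while the last three entries make a non-left turn (cross product ≤ 0).
  4. Final stack is the convex hull in CCW order: (-3, -10), (-1, -9), (-1, -8), (-2, 5), (-7, 1), (-8, -7).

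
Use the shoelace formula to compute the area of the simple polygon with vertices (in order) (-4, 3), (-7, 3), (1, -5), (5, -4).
Area = 61/2

Shoelace formula: Area = (1/2) |Σ_i (x_i · y_{i+1} − x_{i+1} · y_i)| (indices mod n). Compute each cross term:
  (-4)(3) − (-7)(3) = 9
  (-7)(-5) − (1)(3) = 32
  (1)(-4) − (5)(-5) = 21
  (5)(3) − (-4)(-4) = -1
Sum = 61, so (signed) Area = 61/2 = 61/2, |Area| = 61/2.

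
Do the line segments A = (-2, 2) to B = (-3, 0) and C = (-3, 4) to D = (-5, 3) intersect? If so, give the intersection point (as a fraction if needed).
No (intersection of containing lines falls outside at least one segment)

Parametrize and solve: t = -5/3, s = -4/3. At least one of these is outside [0, 1], so the segments do not intersect.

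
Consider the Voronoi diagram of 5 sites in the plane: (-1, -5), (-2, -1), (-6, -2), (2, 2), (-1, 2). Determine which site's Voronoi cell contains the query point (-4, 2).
Nearest site = (-1, 2)

The Voronoi cell of site s contains exactly those query points closer to s than to any other site. Compute squared distances from q = (-4, 2) to each site:
  (-1 − -4)² + (2 − 2)² = 9
  (-2 − -4)² + (-1 − 2)² = 13
  (-6 − -4)² + (-2 − 2)² = 20
  (2 − -4)² + (2 − 2)² = 36
  (-1 − -4)² + (-5 − 2)² = 58
Minimum is attained by (-1, 2), so q lies in its Voronoi cell.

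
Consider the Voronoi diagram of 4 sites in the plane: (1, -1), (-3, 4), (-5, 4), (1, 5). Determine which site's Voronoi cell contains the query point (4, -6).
Nearest site = (1, -1)

The Voronoi cell of site s contains exactly those query points closer to s than to any other site. Compute squared distances from q = (4, -6) to each site:
  (1 − 4)² + (-1 − -6)² = 34
  (1 − 4)² + (5 − -6)² = 130
  (-3 − 4)² + (4 − -6)² = 149
  (-5 − 4)² + (4 − -6)² = 181
Minimum is attained by (1, -1), so q lies in its Voronoi cell.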